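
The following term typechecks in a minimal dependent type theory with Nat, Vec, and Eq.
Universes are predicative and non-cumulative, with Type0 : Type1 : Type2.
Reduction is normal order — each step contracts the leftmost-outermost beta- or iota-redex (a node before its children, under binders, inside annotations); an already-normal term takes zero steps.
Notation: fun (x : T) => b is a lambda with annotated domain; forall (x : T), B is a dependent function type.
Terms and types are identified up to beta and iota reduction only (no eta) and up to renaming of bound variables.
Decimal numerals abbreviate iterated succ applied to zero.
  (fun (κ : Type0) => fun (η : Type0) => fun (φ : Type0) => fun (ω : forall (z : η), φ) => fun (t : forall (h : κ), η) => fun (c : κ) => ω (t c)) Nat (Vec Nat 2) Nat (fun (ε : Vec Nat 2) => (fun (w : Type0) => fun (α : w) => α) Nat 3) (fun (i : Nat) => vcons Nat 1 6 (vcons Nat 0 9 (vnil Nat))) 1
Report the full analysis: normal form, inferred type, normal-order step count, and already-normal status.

resulting normal form:
  3
the term's type:
  Nat
reduction steps (normal order): 9
already normal: no
first redex: a beta-redex


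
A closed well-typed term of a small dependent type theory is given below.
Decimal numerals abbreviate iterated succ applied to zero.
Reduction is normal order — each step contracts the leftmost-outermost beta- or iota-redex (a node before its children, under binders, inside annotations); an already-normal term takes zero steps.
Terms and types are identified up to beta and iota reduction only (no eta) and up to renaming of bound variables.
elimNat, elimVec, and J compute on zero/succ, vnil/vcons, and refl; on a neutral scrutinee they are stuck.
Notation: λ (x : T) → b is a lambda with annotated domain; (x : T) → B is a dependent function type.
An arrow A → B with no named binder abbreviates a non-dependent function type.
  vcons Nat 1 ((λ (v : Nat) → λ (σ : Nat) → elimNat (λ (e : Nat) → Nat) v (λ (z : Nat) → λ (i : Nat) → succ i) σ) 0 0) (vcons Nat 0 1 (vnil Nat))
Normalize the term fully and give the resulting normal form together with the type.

resulting normal form:
  vcons Nat 1 0 (vcons Nat 0 1 (vnil Nat))
the term's type:
  Vec Nat 2
observation: the leftmost-outermost redex is a beta-redex, and normalization takes 3 steps.


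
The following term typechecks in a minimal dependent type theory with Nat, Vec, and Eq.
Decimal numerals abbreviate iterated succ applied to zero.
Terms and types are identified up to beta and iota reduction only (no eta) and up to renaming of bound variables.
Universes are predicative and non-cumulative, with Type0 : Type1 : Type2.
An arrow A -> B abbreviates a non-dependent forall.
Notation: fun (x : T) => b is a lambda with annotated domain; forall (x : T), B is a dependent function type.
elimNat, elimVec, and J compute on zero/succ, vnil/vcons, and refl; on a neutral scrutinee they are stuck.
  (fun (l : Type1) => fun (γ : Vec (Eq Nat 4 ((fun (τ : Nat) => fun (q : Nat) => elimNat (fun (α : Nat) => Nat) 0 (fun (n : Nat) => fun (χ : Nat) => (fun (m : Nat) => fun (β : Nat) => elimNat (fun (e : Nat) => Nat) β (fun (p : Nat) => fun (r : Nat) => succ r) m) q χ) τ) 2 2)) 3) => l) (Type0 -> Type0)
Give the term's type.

inferred type:
  Vec (Eq Nat 4 4) 3 -> Type1


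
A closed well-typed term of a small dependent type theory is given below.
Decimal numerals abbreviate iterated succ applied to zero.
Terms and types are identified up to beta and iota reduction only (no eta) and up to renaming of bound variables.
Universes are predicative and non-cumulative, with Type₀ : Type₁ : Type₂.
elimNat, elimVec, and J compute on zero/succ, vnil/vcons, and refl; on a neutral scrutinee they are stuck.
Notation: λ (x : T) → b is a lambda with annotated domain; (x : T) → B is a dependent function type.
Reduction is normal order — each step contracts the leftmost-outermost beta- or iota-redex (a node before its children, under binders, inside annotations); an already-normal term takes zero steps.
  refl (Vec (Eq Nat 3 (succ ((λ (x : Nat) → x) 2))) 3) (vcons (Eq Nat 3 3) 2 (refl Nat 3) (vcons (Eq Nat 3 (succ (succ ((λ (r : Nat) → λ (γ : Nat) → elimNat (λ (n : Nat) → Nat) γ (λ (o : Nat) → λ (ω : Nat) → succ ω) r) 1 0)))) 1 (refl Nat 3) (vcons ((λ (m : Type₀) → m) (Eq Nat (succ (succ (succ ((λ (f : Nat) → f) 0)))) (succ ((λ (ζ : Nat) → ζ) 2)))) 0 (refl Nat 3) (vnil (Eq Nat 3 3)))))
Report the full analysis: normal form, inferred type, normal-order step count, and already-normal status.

normal form:
  refl (Vec (Eq Nat 3 3) 3) (vcons (Eq Nat 3 3) 2 (refl Nat 3) (vcons (Eq Nat 3 3) 1 (refl Nat 3) (vcons (Eq Nat 3 3) 0 (refl Nat 3) (vnil (Eq Nat 3 3)))))
inferred type:
  Eq (Vec (Eq Nat 3 3) 3) (vcons (Eq Nat 3 3) 2 (refl Nat 3) (vcons (Eq Nat 3 3) 1 (refl Nat 3) (vcons (Eq Nat 3 3) 0 (refl Nat 3) (vnil (Eq Nat 3 3))))) (vcons (Eq Nat 3 3) 2 (refl Nat 3) (vcons (Eq Nat 3 3) 1 (refl Nat 3) (vcons (Eq Nat 3 3) 0 (refl Nat 3) (vnil (Eq Nat 3 3)))))
normal-order step count: 10
already normal: no
first contracted redex: a beta-redex


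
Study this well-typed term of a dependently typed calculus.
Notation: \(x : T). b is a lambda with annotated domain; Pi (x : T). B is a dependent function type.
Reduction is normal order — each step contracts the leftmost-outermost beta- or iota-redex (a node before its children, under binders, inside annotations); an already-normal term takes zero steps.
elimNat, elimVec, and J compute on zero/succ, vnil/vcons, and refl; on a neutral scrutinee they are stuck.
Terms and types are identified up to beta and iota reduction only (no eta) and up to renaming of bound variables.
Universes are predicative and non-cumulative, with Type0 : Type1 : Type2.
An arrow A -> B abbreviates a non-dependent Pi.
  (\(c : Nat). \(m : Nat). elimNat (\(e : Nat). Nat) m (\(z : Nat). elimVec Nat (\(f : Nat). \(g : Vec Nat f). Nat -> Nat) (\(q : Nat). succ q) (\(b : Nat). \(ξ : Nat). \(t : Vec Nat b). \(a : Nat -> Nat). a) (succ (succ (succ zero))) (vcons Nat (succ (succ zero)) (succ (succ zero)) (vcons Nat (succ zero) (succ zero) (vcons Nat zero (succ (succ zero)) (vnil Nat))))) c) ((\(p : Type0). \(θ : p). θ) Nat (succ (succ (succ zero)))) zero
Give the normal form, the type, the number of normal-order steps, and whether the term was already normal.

resulting normal form:
  succ (succ (succ zero))
inferred type:
  Nat
reduction steps (normal order): 30
already normal: no
first contracted redex: a beta-redex


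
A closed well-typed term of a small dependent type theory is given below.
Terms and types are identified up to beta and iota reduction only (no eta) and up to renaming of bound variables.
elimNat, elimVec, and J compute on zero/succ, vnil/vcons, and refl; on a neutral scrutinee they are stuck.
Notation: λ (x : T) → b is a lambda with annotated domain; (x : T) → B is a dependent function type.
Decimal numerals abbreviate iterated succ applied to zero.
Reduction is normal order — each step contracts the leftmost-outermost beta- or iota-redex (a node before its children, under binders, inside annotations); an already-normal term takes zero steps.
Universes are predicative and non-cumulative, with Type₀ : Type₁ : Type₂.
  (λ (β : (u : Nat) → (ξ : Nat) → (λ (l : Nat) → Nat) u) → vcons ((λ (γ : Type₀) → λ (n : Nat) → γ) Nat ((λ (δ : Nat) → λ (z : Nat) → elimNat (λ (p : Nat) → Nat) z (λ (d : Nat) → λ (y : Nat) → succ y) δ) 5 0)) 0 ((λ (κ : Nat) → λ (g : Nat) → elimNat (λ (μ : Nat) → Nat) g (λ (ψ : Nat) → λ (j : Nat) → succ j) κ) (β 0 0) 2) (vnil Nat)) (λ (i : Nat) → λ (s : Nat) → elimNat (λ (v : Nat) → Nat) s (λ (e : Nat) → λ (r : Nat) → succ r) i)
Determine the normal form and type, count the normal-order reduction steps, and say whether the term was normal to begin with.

reduced normal form:
  vcons Nat 0 2 (vnil Nat)
inferred type:
  Vec Nat 1
steps to reach normal form (normal order): 9
started in normal form: no
first contracted redex: a beta-redex


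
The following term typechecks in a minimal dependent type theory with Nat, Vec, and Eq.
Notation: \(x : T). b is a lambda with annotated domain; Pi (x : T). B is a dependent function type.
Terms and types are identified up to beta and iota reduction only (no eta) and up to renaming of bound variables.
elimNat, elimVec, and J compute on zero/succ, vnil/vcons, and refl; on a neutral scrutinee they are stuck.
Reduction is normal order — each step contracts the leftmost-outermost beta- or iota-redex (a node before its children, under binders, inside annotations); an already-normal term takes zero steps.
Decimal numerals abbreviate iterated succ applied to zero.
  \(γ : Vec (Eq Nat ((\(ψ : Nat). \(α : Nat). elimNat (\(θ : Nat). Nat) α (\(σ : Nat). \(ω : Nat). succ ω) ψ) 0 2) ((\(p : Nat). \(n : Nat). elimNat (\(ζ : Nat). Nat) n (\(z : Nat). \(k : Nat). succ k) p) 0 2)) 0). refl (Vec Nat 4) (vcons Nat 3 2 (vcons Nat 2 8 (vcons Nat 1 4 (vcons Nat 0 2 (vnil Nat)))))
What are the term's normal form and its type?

reduced normal form:
  \(γ : Vec (Eq Nat 2 2) 0). refl (Vec Nat 4) (vcons Nat 3 2 (vcons Nat 2 8 (vcons Nat 1 4 (vcons Nat 0 2 (vnil Nat)))))
the term's type:
  Pi (γ : Vec (Eq Nat 2 2) 0). Eq (Vec Nat 4) (vcons Nat 3 2 (vcons Nat 2 8 (vcons Nat 1 4 (vcons Nat 0 2 (vnil Nat))))) (vcons Nat 3 2 (vcons Nat 2 8 (vcons Nat 1 4 (vcons Nat 0 2 (vnil Nat)))))
observation: normalization takes exactly 6 steps under the normal-order strategy.


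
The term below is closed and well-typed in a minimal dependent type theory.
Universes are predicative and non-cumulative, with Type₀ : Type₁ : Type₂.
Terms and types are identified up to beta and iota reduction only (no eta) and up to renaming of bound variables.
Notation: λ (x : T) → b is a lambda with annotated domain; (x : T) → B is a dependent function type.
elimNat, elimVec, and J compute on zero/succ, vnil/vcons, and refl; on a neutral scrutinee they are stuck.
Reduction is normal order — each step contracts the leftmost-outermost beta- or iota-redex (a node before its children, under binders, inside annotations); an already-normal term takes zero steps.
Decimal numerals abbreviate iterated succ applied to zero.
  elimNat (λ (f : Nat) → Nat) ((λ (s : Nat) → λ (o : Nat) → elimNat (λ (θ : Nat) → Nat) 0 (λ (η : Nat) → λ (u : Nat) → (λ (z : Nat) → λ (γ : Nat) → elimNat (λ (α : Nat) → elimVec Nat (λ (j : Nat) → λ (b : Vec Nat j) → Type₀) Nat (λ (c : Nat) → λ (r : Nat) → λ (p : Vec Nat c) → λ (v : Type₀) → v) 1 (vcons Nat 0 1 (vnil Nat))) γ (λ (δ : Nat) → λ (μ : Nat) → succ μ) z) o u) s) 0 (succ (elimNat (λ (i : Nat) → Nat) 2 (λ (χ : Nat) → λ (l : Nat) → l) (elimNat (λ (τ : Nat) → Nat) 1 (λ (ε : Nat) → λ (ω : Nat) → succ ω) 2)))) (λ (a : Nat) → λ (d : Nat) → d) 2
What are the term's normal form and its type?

resulting normal form:
  0
type:
  Nat
observation: 10 normal-order steps normalize the term, beginning with an elimNat iota-redex.


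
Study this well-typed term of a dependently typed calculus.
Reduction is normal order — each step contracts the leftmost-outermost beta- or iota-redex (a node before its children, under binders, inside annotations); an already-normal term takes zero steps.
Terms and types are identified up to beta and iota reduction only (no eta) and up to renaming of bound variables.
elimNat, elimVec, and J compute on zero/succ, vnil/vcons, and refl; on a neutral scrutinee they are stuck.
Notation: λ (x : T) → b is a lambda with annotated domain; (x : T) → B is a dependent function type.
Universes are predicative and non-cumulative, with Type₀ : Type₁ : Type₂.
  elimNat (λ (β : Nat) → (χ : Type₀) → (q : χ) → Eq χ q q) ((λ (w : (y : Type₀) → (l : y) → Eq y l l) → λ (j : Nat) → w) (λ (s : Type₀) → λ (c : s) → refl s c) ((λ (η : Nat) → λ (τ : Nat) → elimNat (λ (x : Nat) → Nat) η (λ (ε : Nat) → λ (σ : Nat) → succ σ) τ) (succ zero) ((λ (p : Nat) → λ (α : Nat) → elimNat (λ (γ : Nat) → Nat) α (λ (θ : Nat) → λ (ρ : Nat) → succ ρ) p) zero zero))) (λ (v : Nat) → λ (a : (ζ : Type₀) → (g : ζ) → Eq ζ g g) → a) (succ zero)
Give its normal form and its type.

normal form:
  λ (β : Type₀) → λ (χ : β) → refl β χ
inferred type:
  (β : Type₀) → (χ : β) → Eq β χ χ


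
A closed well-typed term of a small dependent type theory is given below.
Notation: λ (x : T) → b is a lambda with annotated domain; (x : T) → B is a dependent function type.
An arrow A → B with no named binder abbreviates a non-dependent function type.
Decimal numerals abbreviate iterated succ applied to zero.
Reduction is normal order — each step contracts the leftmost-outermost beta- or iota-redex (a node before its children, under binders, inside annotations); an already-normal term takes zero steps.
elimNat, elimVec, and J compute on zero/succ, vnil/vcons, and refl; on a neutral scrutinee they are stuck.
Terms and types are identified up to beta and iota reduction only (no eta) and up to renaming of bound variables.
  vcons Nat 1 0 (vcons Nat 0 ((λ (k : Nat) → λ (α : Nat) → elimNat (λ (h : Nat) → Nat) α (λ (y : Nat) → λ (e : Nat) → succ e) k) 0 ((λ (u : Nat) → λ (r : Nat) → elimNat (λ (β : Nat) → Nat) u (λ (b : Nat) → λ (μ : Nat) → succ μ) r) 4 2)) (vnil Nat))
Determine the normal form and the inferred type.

resulting normal form:
  vcons Nat 1 0 (vcons Nat 0 6 (vnil Nat))
inferred type:
  Vec Nat 2


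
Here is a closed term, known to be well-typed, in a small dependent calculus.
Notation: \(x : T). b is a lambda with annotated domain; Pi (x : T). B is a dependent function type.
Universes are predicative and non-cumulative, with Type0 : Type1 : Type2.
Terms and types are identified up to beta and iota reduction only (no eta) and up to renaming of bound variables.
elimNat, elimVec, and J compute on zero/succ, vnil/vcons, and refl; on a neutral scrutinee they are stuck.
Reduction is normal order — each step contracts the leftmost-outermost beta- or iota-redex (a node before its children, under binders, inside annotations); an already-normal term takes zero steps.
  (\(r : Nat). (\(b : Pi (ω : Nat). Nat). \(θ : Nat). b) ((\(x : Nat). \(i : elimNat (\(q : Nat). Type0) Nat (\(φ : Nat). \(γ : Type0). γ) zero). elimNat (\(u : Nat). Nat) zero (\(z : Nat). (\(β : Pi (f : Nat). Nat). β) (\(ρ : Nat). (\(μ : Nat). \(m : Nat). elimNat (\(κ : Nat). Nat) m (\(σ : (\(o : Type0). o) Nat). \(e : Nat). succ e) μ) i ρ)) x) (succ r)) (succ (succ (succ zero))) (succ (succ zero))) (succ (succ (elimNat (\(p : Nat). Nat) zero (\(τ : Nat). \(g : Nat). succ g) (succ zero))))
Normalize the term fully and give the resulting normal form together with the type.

normal form:
  succ (succ (succ (succ (succ (succ (succ (succ zero)))))))
inferred type:
  Nat


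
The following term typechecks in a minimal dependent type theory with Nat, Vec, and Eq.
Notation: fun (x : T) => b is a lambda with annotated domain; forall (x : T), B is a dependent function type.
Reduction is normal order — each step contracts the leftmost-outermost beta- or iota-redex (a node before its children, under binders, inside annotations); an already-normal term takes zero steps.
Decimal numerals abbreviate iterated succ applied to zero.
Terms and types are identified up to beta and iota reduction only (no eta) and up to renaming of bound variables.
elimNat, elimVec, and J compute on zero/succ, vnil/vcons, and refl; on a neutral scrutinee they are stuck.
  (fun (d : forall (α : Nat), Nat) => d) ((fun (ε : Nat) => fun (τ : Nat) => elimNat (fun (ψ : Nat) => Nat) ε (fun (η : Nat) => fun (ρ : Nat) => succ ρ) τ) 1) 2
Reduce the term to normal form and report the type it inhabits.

normal form:
  3
the term's type:
  Nat
observation: reduction starts at a beta-redex, and 10 normal-order steps reach the normal form.


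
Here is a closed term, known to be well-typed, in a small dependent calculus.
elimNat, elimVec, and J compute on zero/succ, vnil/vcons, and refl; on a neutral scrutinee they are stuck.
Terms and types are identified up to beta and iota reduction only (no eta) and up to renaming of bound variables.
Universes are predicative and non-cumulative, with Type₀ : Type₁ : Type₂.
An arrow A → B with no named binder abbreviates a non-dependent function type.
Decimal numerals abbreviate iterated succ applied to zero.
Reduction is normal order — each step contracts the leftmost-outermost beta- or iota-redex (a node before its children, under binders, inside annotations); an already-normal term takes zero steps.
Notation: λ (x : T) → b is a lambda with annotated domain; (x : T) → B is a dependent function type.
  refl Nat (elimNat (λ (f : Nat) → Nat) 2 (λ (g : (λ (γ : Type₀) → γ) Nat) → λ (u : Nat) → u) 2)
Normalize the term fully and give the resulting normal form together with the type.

normal form:
  refl Nat 2
the term's type:
  Eq Nat 2 2


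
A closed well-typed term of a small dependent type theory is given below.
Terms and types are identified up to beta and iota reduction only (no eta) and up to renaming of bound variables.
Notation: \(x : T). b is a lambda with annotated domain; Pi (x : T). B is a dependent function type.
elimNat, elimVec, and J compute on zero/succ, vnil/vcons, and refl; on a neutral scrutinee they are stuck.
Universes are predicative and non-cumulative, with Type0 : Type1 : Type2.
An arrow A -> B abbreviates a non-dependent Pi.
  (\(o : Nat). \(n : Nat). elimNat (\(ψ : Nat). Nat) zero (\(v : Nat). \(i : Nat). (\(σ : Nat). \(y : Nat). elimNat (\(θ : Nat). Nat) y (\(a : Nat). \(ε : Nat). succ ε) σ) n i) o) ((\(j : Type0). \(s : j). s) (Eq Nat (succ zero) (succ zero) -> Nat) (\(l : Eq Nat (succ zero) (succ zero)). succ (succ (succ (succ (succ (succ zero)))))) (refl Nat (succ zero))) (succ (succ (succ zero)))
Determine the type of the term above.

the term's type:
  Nat


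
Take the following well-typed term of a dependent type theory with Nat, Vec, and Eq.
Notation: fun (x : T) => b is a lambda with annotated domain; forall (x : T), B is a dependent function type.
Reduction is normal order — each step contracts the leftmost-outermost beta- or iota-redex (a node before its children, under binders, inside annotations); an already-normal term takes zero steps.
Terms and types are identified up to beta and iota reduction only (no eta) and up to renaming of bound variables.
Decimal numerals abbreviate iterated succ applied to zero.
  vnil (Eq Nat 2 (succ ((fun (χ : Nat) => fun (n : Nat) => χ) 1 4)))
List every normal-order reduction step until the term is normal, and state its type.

reduction (normal order):
  vnil (Eq Nat 2 (succ ((fun (χ : Nat) => fun (n : Nat) => χ) 1 4)))
  ~> vnil (Eq Nat 2 (succ ((fun (χ : Nat) => 1) 4)))
  ~> vnil (Eq Nat 2 2)
inferred type:
  Vec (Eq Nat 2 2) 0


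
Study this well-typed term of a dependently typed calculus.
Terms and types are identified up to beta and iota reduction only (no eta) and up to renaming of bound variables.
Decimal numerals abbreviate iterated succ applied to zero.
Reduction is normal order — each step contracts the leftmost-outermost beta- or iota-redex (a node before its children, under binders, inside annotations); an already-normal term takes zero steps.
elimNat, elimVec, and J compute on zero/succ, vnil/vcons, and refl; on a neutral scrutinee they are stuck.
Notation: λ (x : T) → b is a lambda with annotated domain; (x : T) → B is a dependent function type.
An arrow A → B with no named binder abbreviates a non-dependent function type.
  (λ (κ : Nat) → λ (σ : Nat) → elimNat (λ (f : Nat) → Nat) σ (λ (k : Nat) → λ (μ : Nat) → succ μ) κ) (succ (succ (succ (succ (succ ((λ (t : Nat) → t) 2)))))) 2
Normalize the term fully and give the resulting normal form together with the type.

normal form:
  9
type:
  Nat
observation: the leftmost-outermost redex is a beta-redex, and normalization takes 25 steps.


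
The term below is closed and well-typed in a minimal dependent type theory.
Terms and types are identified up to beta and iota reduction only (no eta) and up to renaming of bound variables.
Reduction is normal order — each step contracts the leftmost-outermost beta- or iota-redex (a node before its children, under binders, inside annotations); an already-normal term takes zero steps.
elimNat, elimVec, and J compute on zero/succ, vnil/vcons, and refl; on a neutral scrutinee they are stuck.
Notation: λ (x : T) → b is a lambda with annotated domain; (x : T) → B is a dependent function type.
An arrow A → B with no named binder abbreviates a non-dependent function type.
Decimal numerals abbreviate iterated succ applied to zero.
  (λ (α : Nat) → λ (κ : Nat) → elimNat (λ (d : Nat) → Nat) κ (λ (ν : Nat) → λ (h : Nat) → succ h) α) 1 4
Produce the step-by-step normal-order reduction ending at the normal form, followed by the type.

reduction (normal order):
  (λ (α : Nat) → λ (κ : Nat) → elimNat (λ (d : Nat) → Nat) κ (λ (ν : Nat) → λ (h : Nat) → succ h) α) 1 4
  ~> (λ (α : Nat) → elimNat (λ (κ : Nat) → Nat) α (λ (d : Nat) → λ (ν : Nat) → succ ν) 1) 4
  ~> elimNat (λ (α : Nat) → Nat) 4 (λ (κ : Nat) → λ (d : Nat) → succ d) 1
  ~> (λ (α : Nat) → λ (κ : Nat) → succ κ) 0 (elimNat (λ (d : Nat) → Nat) 4 (λ (ν : Nat) → λ (h : Nat) → succ h) 0)
  ~> (λ (α : Nat) → succ α) (elimNat (λ (κ : Nat) → Nat) 4 (λ (d : Nat) → λ (ν : Nat) → succ ν) 0)
  ~> succ (elimNat (λ (α : Nat) → Nat) 4 (λ (κ : Nat) → λ (d : Nat) → succ d) 0)
  ~> 5
inferred type:
  Nat


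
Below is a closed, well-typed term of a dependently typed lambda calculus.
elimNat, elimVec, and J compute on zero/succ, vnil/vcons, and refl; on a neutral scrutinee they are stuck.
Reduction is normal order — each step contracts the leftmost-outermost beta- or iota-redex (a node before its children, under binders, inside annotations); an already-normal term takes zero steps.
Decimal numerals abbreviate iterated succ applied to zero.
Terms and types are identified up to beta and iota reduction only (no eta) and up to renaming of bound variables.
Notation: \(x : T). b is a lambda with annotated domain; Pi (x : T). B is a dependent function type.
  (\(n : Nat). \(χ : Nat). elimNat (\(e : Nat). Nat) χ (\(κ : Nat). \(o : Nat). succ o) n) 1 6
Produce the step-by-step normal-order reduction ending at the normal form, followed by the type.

normal-order reduction sequence:
  (\(n : Nat). \(χ : Nat). elimNat (\(e : Nat). Nat) χ (\(κ : Nat). \(o : Nat). succ o) n) 1 6
  ~> (\(n : Nat). elimNat (\(χ : Nat). Nat) n (\(e : Nat). \(κ : Nat). succ κ) 1) 6
  ~> elimNat (\(n : Nat). Nat) 6 (\(χ : Nat). \(e : Nat). succ e) 1
  ~> (\(n : Nat). \(χ : Nat). succ χ) 0 (elimNat (\(e : Nat). Nat) 6 (\(κ : Nat). \(o : Nat). succ o) 0)
  ~> (\(n : Nat). succ n) (elimNat (\(χ : Nat). Nat) 6 (\(e : Nat). \(κ : Nat). succ κ) 0)
  ~> succ (elimNat (\(n : Nat). Nat) 6 (\(χ : Nat). \(e : Nat). succ e) 0)
  ~> 7
type:
  Nat


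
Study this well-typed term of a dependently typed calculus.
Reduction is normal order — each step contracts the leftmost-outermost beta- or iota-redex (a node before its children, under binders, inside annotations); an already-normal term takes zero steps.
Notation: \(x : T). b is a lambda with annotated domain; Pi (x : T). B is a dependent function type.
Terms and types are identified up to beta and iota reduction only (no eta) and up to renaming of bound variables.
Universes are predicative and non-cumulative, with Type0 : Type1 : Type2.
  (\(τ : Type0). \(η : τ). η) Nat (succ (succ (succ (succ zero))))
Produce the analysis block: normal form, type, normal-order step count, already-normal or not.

normal form:
  succ (succ (succ (succ zero)))
the term's type:
  Nat
steps to reach normal form (normal order): 2
started in normal form: no
first contracted redex: a beta-redex


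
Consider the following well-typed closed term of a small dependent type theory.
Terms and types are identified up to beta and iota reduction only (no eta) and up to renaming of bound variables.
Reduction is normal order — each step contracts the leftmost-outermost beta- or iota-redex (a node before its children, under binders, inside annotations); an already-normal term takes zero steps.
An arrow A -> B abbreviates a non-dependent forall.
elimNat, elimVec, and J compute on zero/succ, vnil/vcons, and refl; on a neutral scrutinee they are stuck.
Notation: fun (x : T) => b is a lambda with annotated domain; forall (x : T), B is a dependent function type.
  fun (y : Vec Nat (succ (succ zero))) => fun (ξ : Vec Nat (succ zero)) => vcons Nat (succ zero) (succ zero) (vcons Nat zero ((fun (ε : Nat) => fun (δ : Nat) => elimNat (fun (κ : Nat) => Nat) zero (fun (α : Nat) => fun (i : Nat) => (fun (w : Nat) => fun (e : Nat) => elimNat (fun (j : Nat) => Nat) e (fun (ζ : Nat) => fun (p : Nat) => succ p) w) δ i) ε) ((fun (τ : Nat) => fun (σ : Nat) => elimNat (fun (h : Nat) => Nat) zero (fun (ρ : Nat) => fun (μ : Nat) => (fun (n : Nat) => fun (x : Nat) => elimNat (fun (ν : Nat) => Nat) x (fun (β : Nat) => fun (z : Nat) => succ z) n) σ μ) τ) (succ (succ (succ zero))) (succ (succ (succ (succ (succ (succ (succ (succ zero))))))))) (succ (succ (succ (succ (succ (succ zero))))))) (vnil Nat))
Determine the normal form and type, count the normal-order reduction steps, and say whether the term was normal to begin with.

reduced normal form:
  fun (y : Vec Nat (succ (succ zero))) => fun (ξ : Vec Nat (succ zero)) => vcons Nat (succ zero) (succ zero) (vcons Nat zero (succ (succ (succ (succ (succ (succ (succ (succ (succ (succ (succ (succ (succ (succ (succ (succ (succ (succ (succ (succ (succ (succ (succ (succ (succ (succ (succ (succ (succ (succ (succ (succ (succ (succ (succ (succ (succ (succ (succ (succ (succ (succ (succ (succ (succ (succ (succ (succ (succ (succ (succ (succ (succ (succ (succ (succ (succ (succ (succ (succ (succ (succ (succ (succ (succ (succ (succ (succ (succ (succ (succ (succ (succ (succ (succ (succ (succ (succ (succ (succ (succ (succ (succ (succ (succ (succ (succ (succ (succ (succ (succ (succ (succ (succ (succ (succ (succ (succ (succ (succ (succ (succ (succ (succ (succ (succ (succ (succ (succ (succ (succ (succ (succ (succ (succ (succ (succ (succ (succ (succ (succ (succ (succ (succ (succ (succ (succ (succ (succ (succ (succ (succ (succ (succ (succ (succ (succ (succ (succ (succ (succ (succ (succ (succ zero)))))))))))))))))))))))))))))))))))))))))))))))))))))))))))))))))))))))))))))))))))))))))))))))))))))))))))))))))))))))))))))))))))))))))))))))) (vnil Nat))
type:
  Vec Nat (succ (succ zero)) -> Vec Nat (succ zero) -> Vec Nat (succ (succ zero))
steps to reach normal form (normal order): 189
already normal: no
first redex: a beta-redex


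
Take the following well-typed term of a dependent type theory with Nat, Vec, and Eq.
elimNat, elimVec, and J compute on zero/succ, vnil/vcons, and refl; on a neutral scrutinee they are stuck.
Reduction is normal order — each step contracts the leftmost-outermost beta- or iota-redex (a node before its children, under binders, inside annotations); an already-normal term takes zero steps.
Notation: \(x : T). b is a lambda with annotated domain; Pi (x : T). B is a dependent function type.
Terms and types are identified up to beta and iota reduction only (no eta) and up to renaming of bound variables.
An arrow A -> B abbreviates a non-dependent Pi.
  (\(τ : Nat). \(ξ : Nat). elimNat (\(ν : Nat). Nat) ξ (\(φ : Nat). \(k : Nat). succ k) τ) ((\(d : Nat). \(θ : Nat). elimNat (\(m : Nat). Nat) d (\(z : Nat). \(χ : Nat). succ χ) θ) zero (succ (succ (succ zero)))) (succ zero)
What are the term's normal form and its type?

resulting normal form:
  succ (succ (succ (succ zero)))
inferred type:
  Nat
observation: 24 normal-order steps normalize the term, beginning with a beta-redex.


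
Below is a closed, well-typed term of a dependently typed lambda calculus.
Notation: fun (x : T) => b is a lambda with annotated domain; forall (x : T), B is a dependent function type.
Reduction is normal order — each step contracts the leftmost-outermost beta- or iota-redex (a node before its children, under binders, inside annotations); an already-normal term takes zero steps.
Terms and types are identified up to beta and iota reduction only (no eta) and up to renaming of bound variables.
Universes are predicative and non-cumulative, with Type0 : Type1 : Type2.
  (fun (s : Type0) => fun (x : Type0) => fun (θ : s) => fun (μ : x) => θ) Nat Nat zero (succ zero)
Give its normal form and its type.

normal form:
  zero
type:
  Nat


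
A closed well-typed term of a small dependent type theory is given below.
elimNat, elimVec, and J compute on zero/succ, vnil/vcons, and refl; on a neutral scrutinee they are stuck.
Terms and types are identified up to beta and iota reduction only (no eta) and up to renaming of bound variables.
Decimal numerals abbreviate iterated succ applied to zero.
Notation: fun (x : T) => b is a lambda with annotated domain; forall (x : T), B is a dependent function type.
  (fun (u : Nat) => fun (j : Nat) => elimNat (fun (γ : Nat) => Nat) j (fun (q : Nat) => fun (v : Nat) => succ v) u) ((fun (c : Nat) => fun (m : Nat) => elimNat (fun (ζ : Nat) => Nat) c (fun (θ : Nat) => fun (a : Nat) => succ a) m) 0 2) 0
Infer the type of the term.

type:
  Nat


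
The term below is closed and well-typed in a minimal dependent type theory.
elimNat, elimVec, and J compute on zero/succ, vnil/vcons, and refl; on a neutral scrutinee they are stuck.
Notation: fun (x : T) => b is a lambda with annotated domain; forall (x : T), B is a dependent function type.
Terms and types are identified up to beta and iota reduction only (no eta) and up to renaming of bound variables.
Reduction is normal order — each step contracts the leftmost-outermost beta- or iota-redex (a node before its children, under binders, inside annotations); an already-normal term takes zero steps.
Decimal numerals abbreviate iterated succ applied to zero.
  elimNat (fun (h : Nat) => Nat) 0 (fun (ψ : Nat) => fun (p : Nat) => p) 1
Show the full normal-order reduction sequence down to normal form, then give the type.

normal-order reduction:
  elimNat (fun (h : Nat) => Nat) 0 (fun (ψ : Nat) => fun (p : Nat) => p) 1
  ~> (fun (h : Nat) => fun (ψ : Nat) => ψ) 0 (elimNat (fun (p : Nat) => Nat) 0 (fun (ρ : Nat) => fun (r : Nat) => r) 0)
  ~> (fun (h : Nat) => h) (elimNat (fun (ψ : Nat) => Nat) 0 (fun (p : Nat) => fun (ρ : Nat) => ρ) 0)
  ~> elimNat (fun (h : Nat) => Nat) 0 (fun (ψ : Nat) => fun (p : Nat) => p) 0
  ~> 0
inferred type:
  Nat


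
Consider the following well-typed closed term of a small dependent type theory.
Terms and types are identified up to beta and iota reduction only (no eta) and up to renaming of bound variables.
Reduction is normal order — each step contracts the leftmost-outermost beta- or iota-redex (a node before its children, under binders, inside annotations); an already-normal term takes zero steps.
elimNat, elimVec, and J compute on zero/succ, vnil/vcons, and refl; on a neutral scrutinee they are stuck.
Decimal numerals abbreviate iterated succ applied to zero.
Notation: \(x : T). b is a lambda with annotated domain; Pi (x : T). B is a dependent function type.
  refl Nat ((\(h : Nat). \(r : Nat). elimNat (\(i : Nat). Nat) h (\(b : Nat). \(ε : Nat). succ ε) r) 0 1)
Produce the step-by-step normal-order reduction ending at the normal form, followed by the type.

normal-order reduction:
  refl Nat ((\(h : Nat). \(r : Nat). elimNat (\(i : Nat). Nat) h (\(b : Nat). \(ε : Nat). succ ε) r) 0 1)
  ~> refl Nat ((\(h : Nat). elimNat (\(r : Nat). Nat) 0 (\(i : Nat). \(b : Nat). succ b) h) 1)
  ~> refl Nat (elimNat (\(h : Nat). Nat) 0 (\(r : Nat). \(i : Nat). succ i) 1)
  ~> refl Nat ((\(h : Nat). \(r : Nat). succ r) 0 (elimNat (\(i : Nat). Nat) 0 (\(b : Nat). \(ε : Nat). succ ε) 0))
  ~> refl Nat ((\(h : Nat). succ h) (elimNat (\(r : Nat). Nat) 0 (\(i : Nat). \(b : Nat). succ b) 0))
  ~> refl Nat (succ (elimNat (\(h : Nat). Nat) 0 (\(r : Nat). \(i : Nat). succ i) 0))
  ~> refl Nat 1
the term's type:
  Eq Nat 1 1


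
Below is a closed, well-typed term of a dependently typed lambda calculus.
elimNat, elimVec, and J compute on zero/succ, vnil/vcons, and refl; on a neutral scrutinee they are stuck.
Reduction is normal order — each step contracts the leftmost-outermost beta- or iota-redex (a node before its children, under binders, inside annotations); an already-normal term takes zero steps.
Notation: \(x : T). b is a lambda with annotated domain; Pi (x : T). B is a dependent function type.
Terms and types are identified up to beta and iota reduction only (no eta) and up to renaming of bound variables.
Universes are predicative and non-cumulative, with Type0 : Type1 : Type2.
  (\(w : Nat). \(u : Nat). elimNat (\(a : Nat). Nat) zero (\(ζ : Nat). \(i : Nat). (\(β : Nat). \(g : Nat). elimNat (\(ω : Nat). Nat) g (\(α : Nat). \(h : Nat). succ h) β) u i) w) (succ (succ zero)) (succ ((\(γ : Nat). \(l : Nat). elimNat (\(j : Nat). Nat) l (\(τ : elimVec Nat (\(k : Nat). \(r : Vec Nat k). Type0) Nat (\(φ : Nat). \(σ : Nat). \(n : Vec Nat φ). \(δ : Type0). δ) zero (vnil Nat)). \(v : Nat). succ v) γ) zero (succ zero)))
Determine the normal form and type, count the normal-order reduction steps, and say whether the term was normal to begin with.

resulting normal form:
  succ (succ (succ (succ zero)))
the term's type:
  Nat
steps to reach normal form (normal order): 33
term was already normal: no
first contracted redex: a beta-redex


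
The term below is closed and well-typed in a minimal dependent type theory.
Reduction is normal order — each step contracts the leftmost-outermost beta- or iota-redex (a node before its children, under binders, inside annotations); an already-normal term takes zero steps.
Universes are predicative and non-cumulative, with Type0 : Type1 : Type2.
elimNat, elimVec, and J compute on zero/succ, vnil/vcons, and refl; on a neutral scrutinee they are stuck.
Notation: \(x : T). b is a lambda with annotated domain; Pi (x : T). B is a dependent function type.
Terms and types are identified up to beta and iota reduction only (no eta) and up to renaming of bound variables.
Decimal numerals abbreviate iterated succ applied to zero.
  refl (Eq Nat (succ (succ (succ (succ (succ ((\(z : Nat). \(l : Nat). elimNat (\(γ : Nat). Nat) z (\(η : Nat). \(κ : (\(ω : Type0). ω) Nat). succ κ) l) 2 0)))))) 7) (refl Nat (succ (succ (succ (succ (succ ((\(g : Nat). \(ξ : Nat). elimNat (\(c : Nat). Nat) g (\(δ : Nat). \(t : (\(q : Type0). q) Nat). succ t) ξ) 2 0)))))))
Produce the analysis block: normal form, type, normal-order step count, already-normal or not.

resulting normal form:
  refl (Eq Nat 7 7) (refl Nat 7)
type:
  Eq (Eq Nat 7 7) (refl Nat 7) (refl Nat 7)
steps to reach normal form (normal order): 6
already normal: no
first redex: a beta-redex


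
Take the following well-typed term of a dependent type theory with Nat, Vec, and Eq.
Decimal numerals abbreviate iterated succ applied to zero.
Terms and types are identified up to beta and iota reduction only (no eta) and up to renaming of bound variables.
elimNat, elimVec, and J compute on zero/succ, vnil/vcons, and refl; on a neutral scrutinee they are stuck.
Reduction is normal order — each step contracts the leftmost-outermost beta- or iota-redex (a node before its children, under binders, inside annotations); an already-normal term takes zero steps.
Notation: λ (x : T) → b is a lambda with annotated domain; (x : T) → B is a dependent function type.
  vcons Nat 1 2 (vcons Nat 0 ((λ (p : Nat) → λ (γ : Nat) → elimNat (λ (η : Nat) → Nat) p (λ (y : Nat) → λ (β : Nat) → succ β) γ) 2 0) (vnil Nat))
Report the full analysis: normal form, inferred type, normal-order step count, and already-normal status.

reduced normal form:
  vcons Nat 1 2 (vcons Nat 0 2 (vnil Nat))
type:
  Vec Nat 2
reduction steps (normal order): 3
already normal: no
first contracted redex: a beta-redex


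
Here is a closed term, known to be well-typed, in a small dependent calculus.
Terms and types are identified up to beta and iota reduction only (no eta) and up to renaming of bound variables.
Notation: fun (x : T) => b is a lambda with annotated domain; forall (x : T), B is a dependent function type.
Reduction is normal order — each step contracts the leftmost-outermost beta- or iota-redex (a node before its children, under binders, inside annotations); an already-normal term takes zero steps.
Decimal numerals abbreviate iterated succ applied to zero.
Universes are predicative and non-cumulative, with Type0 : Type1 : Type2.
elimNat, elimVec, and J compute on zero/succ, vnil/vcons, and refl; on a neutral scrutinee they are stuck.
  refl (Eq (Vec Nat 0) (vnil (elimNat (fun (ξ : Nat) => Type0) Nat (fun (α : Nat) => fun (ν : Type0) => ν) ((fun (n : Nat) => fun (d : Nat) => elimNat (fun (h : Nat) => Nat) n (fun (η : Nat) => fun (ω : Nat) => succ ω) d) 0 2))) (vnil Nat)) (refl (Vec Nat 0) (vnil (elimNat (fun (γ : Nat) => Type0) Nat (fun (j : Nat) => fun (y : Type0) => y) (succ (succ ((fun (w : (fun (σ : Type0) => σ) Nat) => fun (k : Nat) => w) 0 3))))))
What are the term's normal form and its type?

normal form:
  refl (Eq (Vec Nat 0) (vnil Nat) (vnil Nat)) (refl (Vec Nat 0) (vnil Nat))
inferred type:
  Eq (Eq (Vec Nat 0) (vnil Nat) (vnil Nat)) (refl (Vec Nat 0) (vnil Nat)) (refl (Vec Nat 0) (vnil Nat))
observation: 25 normal-order steps normalize the term, beginning with a beta-redex.


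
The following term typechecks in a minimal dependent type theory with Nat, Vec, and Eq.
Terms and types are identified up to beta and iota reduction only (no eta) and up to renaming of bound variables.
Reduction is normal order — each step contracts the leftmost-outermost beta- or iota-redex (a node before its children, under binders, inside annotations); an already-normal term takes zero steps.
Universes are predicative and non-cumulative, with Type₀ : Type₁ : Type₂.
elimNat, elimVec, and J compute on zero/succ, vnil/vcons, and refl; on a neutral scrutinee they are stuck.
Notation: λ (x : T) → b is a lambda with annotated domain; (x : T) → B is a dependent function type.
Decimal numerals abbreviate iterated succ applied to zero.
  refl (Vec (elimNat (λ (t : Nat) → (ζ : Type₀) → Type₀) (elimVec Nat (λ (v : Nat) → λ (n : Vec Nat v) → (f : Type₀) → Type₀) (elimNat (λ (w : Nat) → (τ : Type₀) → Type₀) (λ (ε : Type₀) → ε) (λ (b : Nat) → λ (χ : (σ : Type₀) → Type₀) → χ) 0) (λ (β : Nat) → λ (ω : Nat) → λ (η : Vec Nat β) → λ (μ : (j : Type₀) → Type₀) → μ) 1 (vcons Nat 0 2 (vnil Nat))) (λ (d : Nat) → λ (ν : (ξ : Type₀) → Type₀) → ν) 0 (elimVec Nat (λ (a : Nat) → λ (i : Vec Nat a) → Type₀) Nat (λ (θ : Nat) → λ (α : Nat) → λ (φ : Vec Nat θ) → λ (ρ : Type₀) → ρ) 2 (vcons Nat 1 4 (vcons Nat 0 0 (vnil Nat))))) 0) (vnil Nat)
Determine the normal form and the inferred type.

resulting normal form:
  refl (Vec Nat 0) (vnil Nat)
type:
  Eq (Vec Nat 0) (vnil Nat) (vnil Nat)
observation: the leftmost-outermost redex is an elimNat iota-redex, and normalization takes 20 steps.


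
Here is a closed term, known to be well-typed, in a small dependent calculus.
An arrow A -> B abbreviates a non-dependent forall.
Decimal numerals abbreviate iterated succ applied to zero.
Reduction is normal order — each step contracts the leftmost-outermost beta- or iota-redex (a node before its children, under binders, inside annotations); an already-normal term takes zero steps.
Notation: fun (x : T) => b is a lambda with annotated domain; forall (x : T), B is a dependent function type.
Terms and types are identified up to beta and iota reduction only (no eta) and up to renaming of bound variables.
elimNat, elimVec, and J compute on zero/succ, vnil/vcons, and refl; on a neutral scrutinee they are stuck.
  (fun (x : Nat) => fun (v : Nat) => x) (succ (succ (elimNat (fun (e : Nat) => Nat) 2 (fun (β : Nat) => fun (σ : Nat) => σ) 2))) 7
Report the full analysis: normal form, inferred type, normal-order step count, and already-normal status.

normal form:
  4
the term's type:
  Nat
normal-order step count: 9
term was already normal: no
first redex: a beta-redex
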